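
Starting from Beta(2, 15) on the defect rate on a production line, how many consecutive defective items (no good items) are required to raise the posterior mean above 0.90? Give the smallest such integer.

k = 134

After k defective items and 0 good items the posterior is Beta(2+k, 15), with mean (2+k)/(2+15+k).
Set (2+k)/(17+k) > 0.90 and solve: k > (0.90·17 − 2)/(1 − 0.90) = 133.000.
The smallest integer exceeding 133.000 is 134.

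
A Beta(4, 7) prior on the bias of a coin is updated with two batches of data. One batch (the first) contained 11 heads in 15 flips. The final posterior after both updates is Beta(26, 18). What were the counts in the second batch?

11 heads and 7 tails

Sequential conjugate updates are equivalent to a single update on the pooled data, so total successes = posterior α − prior α and total failures = posterior β − prior β.
Total across both batches: 26−4=22 heads, 18−7=11 tails.
Subtract the first batch: 22−11=11 heads and 11−4=7 tails.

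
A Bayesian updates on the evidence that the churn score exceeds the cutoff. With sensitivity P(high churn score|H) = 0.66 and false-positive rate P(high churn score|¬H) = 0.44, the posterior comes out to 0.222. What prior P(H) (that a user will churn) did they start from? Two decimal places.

P(H) = 0.16

In odds form, posterior odds = prior odds × likelihood ratio, so prior odds = posterior odds ÷ LR.
Posterior odds = 0.222/(1−0.222) = 0.2853. LR = 0.66/0.44 = 1.5000.
Prior odds = 0.2853/1.5000 = 0.1902, so P(H) = 0.1902/(1+0.1902) ≈ 0.16.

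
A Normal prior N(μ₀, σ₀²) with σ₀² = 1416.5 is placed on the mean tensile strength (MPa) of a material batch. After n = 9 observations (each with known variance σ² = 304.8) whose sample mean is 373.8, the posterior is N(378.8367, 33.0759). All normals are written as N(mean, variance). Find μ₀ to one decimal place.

μ₀ = 589.5

With known observation variance, the Normal–Normal posterior has precision τ_n = τ₀ + n/σ² and mean μ_n = (τ₀μ₀ + (n/σ²)x̄)/τ_n.
Here τ₀ = 1/1416.5 = 0.000706 and τ_data = 9/304.8 = 0.029528, so τ_n = 0.030234.
Rearranging for μ₀: μ₀ = (μ_n·τ_n − τ_data·x̄)/τ₀ = (378.8367·0.030234 − 0.029528·373.8) / 0.000706 = 0.416182/0.000706 ≈ 589.5.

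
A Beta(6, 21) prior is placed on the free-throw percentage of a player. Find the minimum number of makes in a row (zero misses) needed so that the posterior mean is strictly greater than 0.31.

k = 4

After k makes and 0 misses the posterior is Beta(6+k, 21), with mean (6+k)/(6+21+k).
Set (6+k)/(27+k) > 0.31 and solve: k > (0.31·27 − 6)/(1 − 0.31) = 3.435.
The smallest integer exceeding 3.435 is 4.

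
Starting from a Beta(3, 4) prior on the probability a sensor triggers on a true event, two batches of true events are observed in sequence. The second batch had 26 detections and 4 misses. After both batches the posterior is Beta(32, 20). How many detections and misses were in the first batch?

3 detections and 12 misses

Sequential conjugate updates are equivalent to a single update on the pooled data, so total successes = posterior α − prior α and total failures = posterior β − prior β.
Total across both batches: 32−3=29 detections, 20−4=16 misses.
Subtract the second batch: 29−26=3 detections and 16−4=12 misses.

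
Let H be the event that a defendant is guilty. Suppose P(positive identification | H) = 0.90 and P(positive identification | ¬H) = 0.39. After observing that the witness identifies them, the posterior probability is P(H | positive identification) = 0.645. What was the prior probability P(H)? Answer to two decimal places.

In odds form, posterior odds = prior odds × likelihood ratio, so prior odds = posterior odds ÷ LR.
Posterior odds = 0.645/(1−0.645) = 1.8169. LR = 0.90/0.39 = 2.3077.
Prior odds = 1.8169/2.3077 = 0.7873, so P(H) = 0.7873/(1+0.7873) ≈ 0.44.

P(H) = 0.44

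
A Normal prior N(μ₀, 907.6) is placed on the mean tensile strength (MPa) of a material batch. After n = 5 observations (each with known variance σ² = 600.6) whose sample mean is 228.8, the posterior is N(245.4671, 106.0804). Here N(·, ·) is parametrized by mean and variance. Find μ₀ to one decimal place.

μ₀ = 371.4

The posterior mean is a precision-weighted average: μ_n = (τ₀μ₀ + τ_data·x̄)/(τ₀+τ_data), with τ₀=1/σ₀² and τ_data=n/σ².
Here τ₀ = 1/907.6 = 0.001102 and τ_data = 5/600.6 = 0.008325, so τ_n = 0.009427.
Rearranging for μ₀: μ₀ = (μ_n·τ_n − τ_data·x̄)/τ₀ = (245.4671·0.009427 − 0.008325·228.8) / 0.001102 = 0.409258/0.001102 ≈ 371.4.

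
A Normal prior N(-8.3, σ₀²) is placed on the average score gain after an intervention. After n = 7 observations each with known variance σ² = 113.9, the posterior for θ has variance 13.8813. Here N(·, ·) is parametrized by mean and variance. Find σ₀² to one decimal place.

σ₀² = 94.5

Posterior precision equals prior precision plus data precision: 1/σ_n² = 1/σ₀² + n/σ².
So 1/σ₀² = 1/13.8813 − 7/113.9 = 0.072039 − 0.061457 = 0.010582.
Hence σ₀² = 1/0.010582 ≈ 94.5.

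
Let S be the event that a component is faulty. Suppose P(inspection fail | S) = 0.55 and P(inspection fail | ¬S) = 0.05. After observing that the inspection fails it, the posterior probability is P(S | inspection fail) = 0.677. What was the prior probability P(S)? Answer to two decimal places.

Bayes' rule in odds form gives O(S|E) = O(S)·[P(E|S)/P(E|¬S)], hence O(S) = O(S|E)/LR.
Posterior odds = 0.677/(1−0.677) = 2.0960. LR = 0.55/0.05 = 11.0000.
Prior odds = 2.0960/11.0000 = 0.1905, so P(S) = 0.1905/(1+0.1905) ≈ 0.16.

P(S) = 0.16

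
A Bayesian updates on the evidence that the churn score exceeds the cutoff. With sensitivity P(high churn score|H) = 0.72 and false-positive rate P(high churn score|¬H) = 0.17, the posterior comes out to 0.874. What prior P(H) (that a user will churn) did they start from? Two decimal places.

Bayes' rule in odds form gives O(H|E) = O(H)·[P(E|H)/P(E|¬H)], hence O(H) = O(H|E)/LR.
Posterior odds = 0.874/(1−0.874) = 6.9365. LR = 0.72/0.17 = 4.2353.
Prior odds = 6.9365/4.2353 = 1.6378, so P(H) = 1.6378/(1+1.6378) ≈ 0.62.

P(H) = 0.62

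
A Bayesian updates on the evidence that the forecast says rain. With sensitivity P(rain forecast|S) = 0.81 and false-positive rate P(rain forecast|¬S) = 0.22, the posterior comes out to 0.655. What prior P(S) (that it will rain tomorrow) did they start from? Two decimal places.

In odds form, posterior odds = prior odds × likelihood ratio, so prior odds = posterior odds ÷ LR.
Posterior odds = 0.655/(1−0.655) = 1.8986. LR = 0.81/0.22 = 3.6818.
Prior odds = 1.8986/3.6818 = 0.5157, so P(S) = 0.5157/(1+0.5157) ≈ 0.34.

P(S) = 0.34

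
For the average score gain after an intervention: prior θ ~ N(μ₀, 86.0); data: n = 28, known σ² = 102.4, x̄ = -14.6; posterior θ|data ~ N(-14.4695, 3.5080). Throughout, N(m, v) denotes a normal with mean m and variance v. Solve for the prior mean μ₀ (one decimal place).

With known observation variance, the Normal–Normal posterior has precision τ_n = τ₀ + n/σ² and mean μ_n = (τ₀μ₀ + (n/σ²)x̄)/τ_n.
Here τ₀ = 1/86.0 = 0.011628 and τ_data = 28/102.4 = 0.273438, so τ_n = 0.285066.
Rearranging for μ₀: μ₀ = (μ_n·τ_n − τ_data·x̄)/τ₀ = (-14.4695·0.285066 − 0.273438·-14.6) / 0.011628 = -0.132568/0.011628 ≈ -11.4.

μ₀ = -11.4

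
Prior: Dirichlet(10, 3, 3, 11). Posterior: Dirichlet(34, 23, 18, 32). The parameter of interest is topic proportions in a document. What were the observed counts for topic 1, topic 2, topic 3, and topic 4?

counts (24, 20, 15, 21)

For a Dirichlet(α) prior with multinomial counts c, the posterior is Dirichlet(α + c) componentwise.
Counts are posterior − prior componentwise: 34−10=24, 23−3=20, 18−3=15, 32−11=21.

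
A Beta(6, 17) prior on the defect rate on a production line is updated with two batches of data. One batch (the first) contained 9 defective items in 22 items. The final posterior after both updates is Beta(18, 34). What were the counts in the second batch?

Sequential conjugate updates are equivalent to a single update on the pooled data, so total successes = posterior α − prior α and total failures = posterior β − prior β.
Total across both batches: 18−6=12 defective items, 34−17=17 good items.
Subtract the first batch: 12−9=3 defective items and 17−13=4 good items.

3 defective items and 4 good items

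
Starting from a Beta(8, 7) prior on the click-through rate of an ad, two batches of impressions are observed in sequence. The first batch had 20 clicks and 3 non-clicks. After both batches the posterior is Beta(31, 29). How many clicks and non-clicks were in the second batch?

Because Beta–binomial updating is additive in the counts, the combined data contributed (α_post−α_prior, β_post−β_prior) successes and failures.
Total across both batches: 31−8=23 clicks, 29−7=22 non-clicks.
Subtract the first batch: 23−20=3 clicks and 22−3=19 non-clicks.

3 clicks and 19 non-clicks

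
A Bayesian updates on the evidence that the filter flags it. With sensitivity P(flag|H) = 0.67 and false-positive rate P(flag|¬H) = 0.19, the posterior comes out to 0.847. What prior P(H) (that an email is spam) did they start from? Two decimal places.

P(H) = 0.61

In odds form, posterior odds = prior odds × likelihood ratio, so prior odds = posterior odds ÷ LR.
Posterior odds = 0.847/(1−0.847) = 5.5359. LR = 0.67/0.19 = 3.5263.
Prior odds = 5.5359/3.5263 = 1.5699, so P(H) = 1.5699/(1+1.5699) ≈ 0.61.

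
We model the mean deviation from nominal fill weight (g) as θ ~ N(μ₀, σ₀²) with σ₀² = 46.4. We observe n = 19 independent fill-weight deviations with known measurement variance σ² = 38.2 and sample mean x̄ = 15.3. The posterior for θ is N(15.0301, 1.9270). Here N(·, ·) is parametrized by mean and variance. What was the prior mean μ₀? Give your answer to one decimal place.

The posterior mean is a precision-weighted average: μ_n = (τ₀μ₀ + τ_data·x̄)/(τ₀+τ_data), with τ₀=1/σ₀² and τ_data=n/σ².
Here τ₀ = 1/46.4 = 0.021552 and τ_data = 19/38.2 = 0.497382, so τ_n = 0.518934.
Rearranging for μ₀: μ₀ = (μ_n·τ_n − τ_data·x̄)/τ₀ = (15.0301·0.518934 − 0.497382·15.3) / 0.021552 = 0.189685/0.021552 ≈ 8.8.

μ₀ = 8.8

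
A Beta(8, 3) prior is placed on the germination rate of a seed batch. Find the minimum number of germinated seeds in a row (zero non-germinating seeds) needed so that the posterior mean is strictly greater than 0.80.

k = 5

After k germinated seeds and 0 non-germinating seeds the posterior is Beta(8+k, 3), with mean (8+k)/(8+3+k).
Set (8+k)/(11+k) > 0.80 and solve: k > (0.80·11 − 8)/(1 − 0.80) = 4.000.
The smallest integer exceeding 4.000 is 5.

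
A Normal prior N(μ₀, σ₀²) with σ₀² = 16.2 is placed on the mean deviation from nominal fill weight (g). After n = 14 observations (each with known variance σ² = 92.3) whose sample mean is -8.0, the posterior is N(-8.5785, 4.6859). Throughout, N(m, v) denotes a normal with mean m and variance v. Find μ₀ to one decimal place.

With known observation variance, the Normal–Normal posterior has precision τ_n = τ₀ + n/σ² and mean μ_n = (τ₀μ₀ + (n/σ²)x̄)/τ_n.
Here τ₀ = 1/16.2 = 0.061728 and τ_data = 14/92.3 = 0.151679, so τ_n = 0.213407.
Rearranging for μ₀: μ₀ = (μ_n·τ_n − τ_data·x̄)/τ₀ = (-8.5785·0.213407 − 0.151679·-8.0) / 0.061728 = -0.617280/0.061728 ≈ -10.0.

μ₀ = -10.0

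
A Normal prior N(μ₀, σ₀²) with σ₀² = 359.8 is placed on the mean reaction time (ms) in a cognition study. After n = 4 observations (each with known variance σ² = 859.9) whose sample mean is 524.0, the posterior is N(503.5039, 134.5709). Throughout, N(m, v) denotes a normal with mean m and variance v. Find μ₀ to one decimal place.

With known observation variance, the Normal–Normal posterior has precision τ_n = τ₀ + n/σ² and mean μ_n = (τ₀μ₀ + (n/σ²)x̄)/τ_n.
Here τ₀ = 1/359.8 = 0.002779 and τ_data = 4/859.9 = 0.004652, so τ_n = 0.007431.
Rearranging for μ₀: μ₀ = (μ_n·τ_n − τ_data·x̄)/τ₀ = (503.5039·0.007431 − 0.004652·524.0) / 0.002779 = 1.303889/0.002779 ≈ 469.2.

μ₀ = 469.2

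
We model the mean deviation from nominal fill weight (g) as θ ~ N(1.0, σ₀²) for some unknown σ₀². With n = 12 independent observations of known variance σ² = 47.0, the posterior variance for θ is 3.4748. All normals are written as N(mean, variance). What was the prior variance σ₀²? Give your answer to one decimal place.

σ₀² = 30.8

Posterior precision equals prior precision plus data precision: 1/σ_n² = 1/σ₀² + n/σ².
So 1/σ₀² = 1/3.4748 − 12/47.0 = 0.287786 − 0.255319 = 0.032467.
Hence σ₀² = 1/0.032467 ≈ 30.8.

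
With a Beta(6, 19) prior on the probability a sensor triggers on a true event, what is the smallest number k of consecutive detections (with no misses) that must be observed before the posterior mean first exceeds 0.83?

k = 87

After k detections and 0 misses the posterior is Beta(6+k, 19), with mean (6+k)/(6+19+k).
Set (6+k)/(25+k) > 0.83 and solve: k > (0.83·25 − 6)/(1 − 0.83) = 86.765.
The smallest integer exceeding 86.765 is 87.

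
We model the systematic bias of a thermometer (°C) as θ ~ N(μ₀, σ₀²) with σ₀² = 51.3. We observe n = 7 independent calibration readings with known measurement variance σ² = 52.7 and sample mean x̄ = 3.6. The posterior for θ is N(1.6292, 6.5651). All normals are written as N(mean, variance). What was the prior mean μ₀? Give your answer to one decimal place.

With known observation variance, the Normal–Normal posterior has precision τ_n = τ₀ + n/σ² and mean μ_n = (τ₀μ₀ + (n/σ²)x̄)/τ_n.
Here τ₀ = 1/51.3 = 0.019493 and τ_data = 7/52.7 = 0.132827, so τ_n = 0.152320.
Rearranging for μ₀: μ₀ = (μ_n·τ_n − τ_data·x̄)/τ₀ = (1.6292·0.152320 − 0.132827·3.6) / 0.019493 = -0.230017/0.019493 ≈ -11.8.

μ₀ = -11.8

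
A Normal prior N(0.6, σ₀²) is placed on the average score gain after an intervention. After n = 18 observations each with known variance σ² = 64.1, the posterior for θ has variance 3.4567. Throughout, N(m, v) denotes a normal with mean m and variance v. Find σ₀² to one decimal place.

Posterior precision equals prior precision plus data precision: 1/σ_n² = 1/σ₀² + n/σ².
So 1/σ₀² = 1/3.4567 − 18/64.1 = 0.289293 − 0.280811 = 0.008482.
Hence σ₀² = 1/0.008482 ≈ 117.9.

σ₀² = 117.9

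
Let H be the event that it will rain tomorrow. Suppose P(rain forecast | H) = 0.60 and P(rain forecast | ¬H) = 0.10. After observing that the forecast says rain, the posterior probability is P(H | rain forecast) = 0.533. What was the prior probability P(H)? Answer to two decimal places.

P(H) = 0.16

In odds form, posterior odds = prior odds × likelihood ratio, so prior odds = posterior odds ÷ LR.
Posterior odds = 0.533/(1−0.533) = 1.1413. LR = 0.60/0.10 = 6.0000.
Prior odds = 1.1413/6.0000 = 0.1902, so P(H) = 0.1902/(1+0.1902) ≈ 0.16.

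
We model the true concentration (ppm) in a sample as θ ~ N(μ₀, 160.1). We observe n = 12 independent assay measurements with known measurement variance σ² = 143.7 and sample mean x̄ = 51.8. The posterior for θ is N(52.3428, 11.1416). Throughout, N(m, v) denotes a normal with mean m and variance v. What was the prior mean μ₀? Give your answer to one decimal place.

The posterior mean is a precision-weighted average: μ_n = (τ₀μ₀ + τ_data·x̄)/(τ₀+τ_data), with τ₀=1/σ₀² and τ_data=n/σ².
Here τ₀ = 1/160.1 = 0.006246 and τ_data = 12/143.7 = 0.083507, so τ_n = 0.089753.
Rearranging for μ₀: μ₀ = (μ_n·τ_n − τ_data·x̄)/τ₀ = (52.3428·0.089753 − 0.083507·51.8) / 0.006246 = 0.372261/0.006246 ≈ 59.6.

μ₀ = 59.6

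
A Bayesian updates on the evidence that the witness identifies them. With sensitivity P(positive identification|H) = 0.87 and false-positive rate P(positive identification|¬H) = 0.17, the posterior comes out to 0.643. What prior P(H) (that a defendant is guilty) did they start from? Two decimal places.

P(H) = 0.26

In odds form, posterior odds = prior odds × likelihood ratio, so prior odds = posterior odds ÷ LR.
Posterior odds = 0.643/(1−0.643) = 1.8011. LR = 0.87/0.17 = 5.1176.
Prior odds = 1.8011/5.1176 = 0.3519, so P(H) = 0.3519/(1+0.3519) ≈ 0.26.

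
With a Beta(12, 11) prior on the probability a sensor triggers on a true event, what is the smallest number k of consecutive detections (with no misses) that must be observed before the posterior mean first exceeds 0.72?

After k detections and 0 misses the posterior is Beta(12+k, 11), with mean (12+k)/(12+11+k).
Set (12+k)/(23+k) > 0.72 and solve: k > (0.72·23 − 12)/(1 − 0.72) = 16.286.
The smallest integer exceeding 16.286 is 17.

k = 17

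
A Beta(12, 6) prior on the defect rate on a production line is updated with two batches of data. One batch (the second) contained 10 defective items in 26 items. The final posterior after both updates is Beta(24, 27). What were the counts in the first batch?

Because Beta–binomial updating is additive in the counts, the combined data contributed (α_post−α_prior, β_post−β_prior) successes and failures.
Total across both batches: 24−12=12 defective items, 27−6=21 good items.
Subtract the second batch: 12−10=2 defective items and 21−16=5 good items.

2 defective items and 5 good items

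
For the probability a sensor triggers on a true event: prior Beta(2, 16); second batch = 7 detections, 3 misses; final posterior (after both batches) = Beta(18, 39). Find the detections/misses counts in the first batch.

Because Beta–binomial updating is additive in the counts, the combined data contributed (α_post−α_prior, β_post−β_prior) successes and failures.
Total across both batches: 18−2=16 detections, 39−16=23 misses.
Subtract the second batch: 16−7=9 detections and 23−3=20 misses.

9 detections and 20 misses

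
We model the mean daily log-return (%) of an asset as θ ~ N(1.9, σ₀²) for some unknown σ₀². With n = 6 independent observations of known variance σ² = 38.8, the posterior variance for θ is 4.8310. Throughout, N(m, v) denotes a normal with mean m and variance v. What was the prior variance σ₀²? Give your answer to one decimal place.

Posterior precision equals prior precision plus data precision: 1/σ_n² = 1/σ₀² + n/σ².
So 1/σ₀² = 1/4.8310 − 6/38.8 = 0.206996 − 0.154639 = 0.052357.
Hence σ₀² = 1/0.052357 ≈ 19.1.

σ₀² = 19.1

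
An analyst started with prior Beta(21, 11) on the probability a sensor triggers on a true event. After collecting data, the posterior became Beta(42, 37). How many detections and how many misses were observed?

21 detections and 26 misses

A Beta(α, β) prior with s successes and f failures in binomial data gives a Beta(α+s, β+f) posterior.
Match parameters: s=42−21=21, f=37−11=26.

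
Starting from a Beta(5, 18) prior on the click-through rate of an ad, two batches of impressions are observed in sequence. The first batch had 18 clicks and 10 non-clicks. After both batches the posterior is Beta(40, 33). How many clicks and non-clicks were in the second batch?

Sequential conjugate updates are equivalent to a single update on the pooled data, so total successes = posterior α − prior α and total failures = posterior β − prior β.
Total across both batches: 40−5=35 clicks, 33−18=15 non-clicks.
Subtract the first batch: 35−18=17 clicks and 15−10=5 non-clicks.

17 clicks and 5 non-clicks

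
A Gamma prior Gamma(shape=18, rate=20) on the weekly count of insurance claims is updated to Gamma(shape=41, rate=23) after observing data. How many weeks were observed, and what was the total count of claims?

n = 3 weeks with total 23 claims

Gamma–Poisson conjugacy: posterior shape = α + Σxᵢ, posterior rate = β + n.
Matching: Σxᵢ = 41 − 18 = 23 and n = 23 − 20 = 3.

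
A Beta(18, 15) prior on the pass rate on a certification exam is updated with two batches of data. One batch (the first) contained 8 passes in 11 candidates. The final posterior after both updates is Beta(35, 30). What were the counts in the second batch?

9 passes and 12 failures

Sequential conjugate updates are equivalent to a single update on the pooled data, so total successes = posterior α − prior α and total failures = posterior β − prior β.
Total across both batches: 35−18=17 passes, 30−15=15 failures.
Subtract the first batch: 17−8=9 passes and 15−3=12 failures.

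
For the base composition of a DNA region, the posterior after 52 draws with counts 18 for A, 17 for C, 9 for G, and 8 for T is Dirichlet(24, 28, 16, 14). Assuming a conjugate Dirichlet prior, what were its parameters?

For a Dirichlet(α) prior with multinomial counts c, the posterior is Dirichlet(α + c) componentwise.
Subtract each count from the matching posterior parameter: 24−18=6, 28−17=11, 16−9=7, 14−8=6.

Dirichlet(6, 11, 7, 6)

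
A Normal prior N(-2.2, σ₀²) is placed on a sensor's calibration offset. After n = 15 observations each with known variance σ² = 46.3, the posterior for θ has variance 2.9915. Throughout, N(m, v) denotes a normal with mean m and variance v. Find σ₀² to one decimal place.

σ₀² = 97.0

Posterior precision equals prior precision plus data precision: 1/σ_n² = 1/σ₀² + n/σ².
So 1/σ₀² = 1/2.9915 − 15/46.3 = 0.334280 − 0.323974 = 0.010306.
Hence σ₀² = 1/0.010306 ≈ 97.0.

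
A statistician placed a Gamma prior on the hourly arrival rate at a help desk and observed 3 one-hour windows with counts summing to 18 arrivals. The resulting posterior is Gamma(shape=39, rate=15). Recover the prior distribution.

A Gamma(α, β) prior (rate parametrization) on a Poisson rate with n observations summing to S gives posterior Gamma(α+S, β+n).
So α = 39 − 18 = 21 and β = 15 − 3 = 12.

Gamma(shape=21, rate=12)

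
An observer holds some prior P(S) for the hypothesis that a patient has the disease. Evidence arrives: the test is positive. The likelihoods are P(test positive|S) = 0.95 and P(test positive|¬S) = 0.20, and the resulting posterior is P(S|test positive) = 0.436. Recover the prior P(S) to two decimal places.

Bayes' rule in odds form gives O(S|E) = O(S)·[P(E|S)/P(E|¬S)], hence O(S) = O(S|E)/LR.
Posterior odds = 0.436/(1−0.436) = 0.7730. LR = 0.95/0.20 = 4.7500.
Prior odds = 0.7730/4.7500 = 0.1627, so P(S) = 0.1627/(1+0.1627) ≈ 0.14.

P(S) = 0.14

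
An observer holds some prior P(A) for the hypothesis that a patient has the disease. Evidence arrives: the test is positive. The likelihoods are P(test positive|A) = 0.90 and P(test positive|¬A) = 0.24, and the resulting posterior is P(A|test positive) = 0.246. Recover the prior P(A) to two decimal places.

Bayes' rule in odds form gives O(A|E) = O(A)·[P(E|A)/P(E|¬A)], hence O(A) = O(A|E)/LR.
Posterior odds = 0.246/(1−0.246) = 0.3263. LR = 0.90/0.24 = 3.7500.
Prior odds = 0.3263/3.7500 = 0.0870, so P(A) = 0.0870/(1+0.0870) ≈ 0.08.

P(A) = 0.08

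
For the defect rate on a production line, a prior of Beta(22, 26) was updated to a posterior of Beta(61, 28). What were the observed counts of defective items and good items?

Beta is conjugate to the binomial likelihood: posterior = Beta(a+s, b+f).
Match parameters: s=61−22=39, f=28−26=2.

39 defective items and 2 good items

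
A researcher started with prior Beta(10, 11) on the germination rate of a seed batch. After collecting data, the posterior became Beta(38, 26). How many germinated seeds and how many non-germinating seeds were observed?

Under Beta–binomial conjugacy the posterior parameters are (α+s, β+f).
Match parameters: s=38−10=28, f=26−11=15.

28 germinated seeds and 15 non-germinating seeds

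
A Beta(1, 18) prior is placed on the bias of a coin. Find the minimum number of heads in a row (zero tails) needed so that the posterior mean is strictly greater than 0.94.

k = 282

After k heads and 0 tails the posterior is Beta(1+k, 18), with mean (1+k)/(1+18+k).
Set (1+k)/(19+k) > 0.94 and solve: k > (0.94·19 − 1)/(1 − 0.94) = 281.000.
The smallest integer exceeding 281.000 is 282.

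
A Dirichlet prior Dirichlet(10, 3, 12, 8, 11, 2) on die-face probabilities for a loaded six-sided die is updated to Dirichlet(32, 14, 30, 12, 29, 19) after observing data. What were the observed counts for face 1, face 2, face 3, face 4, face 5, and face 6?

For a Dirichlet(α) prior with multinomial counts c, the posterior is Dirichlet(α + c) componentwise.
Counts are posterior − prior componentwise: 32−10=22, 14−3=11, 30−12=18, 12−8=4, 29−11=18, 19−2=17.

counts (22, 11, 18, 4, 18, 17)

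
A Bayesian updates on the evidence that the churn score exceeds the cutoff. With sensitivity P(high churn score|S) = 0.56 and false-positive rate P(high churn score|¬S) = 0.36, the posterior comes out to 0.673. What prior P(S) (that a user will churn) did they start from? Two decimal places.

Bayes' rule in odds form gives O(S|E) = O(S)·[P(E|S)/P(E|¬S)], hence O(S) = O(S|E)/LR.
Posterior odds = 0.673/(1−0.673) = 2.0581. LR = 0.56/0.36 = 1.5556.
Prior odds = 2.0581/1.5556 = 1.3230, so P(S) = 1.3230/(1+1.3230) ≈ 0.57.

P(S) = 0.57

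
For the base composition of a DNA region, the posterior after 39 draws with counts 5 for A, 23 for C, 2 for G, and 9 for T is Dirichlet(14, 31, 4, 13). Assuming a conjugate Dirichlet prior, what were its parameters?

For a Dirichlet(α) prior with multinomial counts c, the posterior is Dirichlet(α + c) componentwise.
Subtract each count from the matching posterior parameter: 14−5=9, 31−23=8, 4−2=2, 13−9=4.

Dirichlet(9, 8, 2, 4)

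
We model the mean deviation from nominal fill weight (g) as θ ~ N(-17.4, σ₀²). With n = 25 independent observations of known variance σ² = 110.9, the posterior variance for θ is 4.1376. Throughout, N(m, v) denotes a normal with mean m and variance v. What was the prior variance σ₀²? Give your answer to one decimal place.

σ₀² = 61.5

For the Normal–Normal model with known σ², precisions add: τ_n = τ₀ + n/σ².
So 1/σ₀² = 1/4.1376 − 25/110.9 = 0.241686 − 0.225428 = 0.016258.
Hence σ₀² = 1/0.016258 ≈ 61.5.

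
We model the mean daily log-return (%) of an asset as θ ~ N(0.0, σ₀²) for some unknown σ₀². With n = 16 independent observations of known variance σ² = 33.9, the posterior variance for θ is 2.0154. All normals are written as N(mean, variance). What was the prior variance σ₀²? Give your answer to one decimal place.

For the Normal–Normal model with known σ², precisions add: τ_n = τ₀ + n/σ².
So 1/σ₀² = 1/2.0154 − 16/33.9 = 0.496179 − 0.471976 = 0.024203.
Hence σ₀² = 1/0.024203 ≈ 41.3.

σ₀² = 41.3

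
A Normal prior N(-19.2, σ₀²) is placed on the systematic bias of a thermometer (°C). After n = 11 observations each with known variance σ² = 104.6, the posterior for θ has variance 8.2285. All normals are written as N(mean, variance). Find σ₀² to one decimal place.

For the Normal–Normal model with known σ², precisions add: τ_n = τ₀ + n/σ².
So 1/σ₀² = 1/8.2285 − 11/104.6 = 0.121529 − 0.105163 = 0.016366.
Hence σ₀² = 1/0.016366 ≈ 61.1.

σ₀² = 61.1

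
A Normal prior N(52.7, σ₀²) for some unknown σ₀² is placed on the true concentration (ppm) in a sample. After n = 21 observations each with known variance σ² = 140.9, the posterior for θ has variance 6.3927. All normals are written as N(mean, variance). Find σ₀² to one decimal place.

Posterior precision equals prior precision plus data precision: 1/σ_n² = 1/σ₀² + n/σ².
So 1/σ₀² = 1/6.3927 − 21/140.9 = 0.156428 − 0.149042 = 0.007386.
Hence σ₀² = 1/0.007386 ≈ 135.4.

σ₀² = 135.4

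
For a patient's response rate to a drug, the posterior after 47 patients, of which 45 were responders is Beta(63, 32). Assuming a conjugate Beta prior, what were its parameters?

Beta is conjugate to the binomial likelihood: posterior = Beta(α+s, β+f).
So α = 63 − 45 = 18 and β = 32 − 2 = 30.

Beta(18, 30)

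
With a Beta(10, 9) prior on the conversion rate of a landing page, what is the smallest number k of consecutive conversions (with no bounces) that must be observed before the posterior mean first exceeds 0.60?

After k conversions and 0 bounces the posterior is Beta(10+k, 9), with mean (10+k)/(10+9+k).
Set (10+k)/(19+k) > 0.60 and solve: k > (0.60·19 − 10)/(1 − 0.60) = 3.500.
The smallest integer exceeding 3.500 is 4.

k = 4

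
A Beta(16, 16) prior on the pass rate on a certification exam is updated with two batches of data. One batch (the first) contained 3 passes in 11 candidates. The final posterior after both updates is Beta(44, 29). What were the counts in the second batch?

Because Beta–binomial updating is additive in the counts, the combined data contributed (α_post−α_prior, β_post−β_prior) successes and failures.
Total across both batches: 44−16=28 passes, 29−16=13 failures.
Subtract the first batch: 28−3=25 passes and 13−8=5 failures.

25 passes and 5 failures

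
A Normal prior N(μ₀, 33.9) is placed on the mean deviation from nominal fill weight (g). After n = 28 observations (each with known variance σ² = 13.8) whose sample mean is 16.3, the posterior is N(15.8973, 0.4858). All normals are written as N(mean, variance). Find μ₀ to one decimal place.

The posterior mean is a precision-weighted average: μ_n = (τ₀μ₀ + τ_data·x̄)/(τ₀+τ_data), with τ₀=1/σ₀² and τ_data=n/σ².
Here τ₀ = 1/33.9 = 0.029499 and τ_data = 28/13.8 = 2.028986, so τ_n = 2.058485.
Rearranging for μ₀: μ₀ = (μ_n·τ_n − τ_data·x̄)/τ₀ = (15.8973·2.058485 − 2.028986·16.3) / 0.029499 = -0.348118/0.029499 ≈ -11.8.

μ₀ = -11.8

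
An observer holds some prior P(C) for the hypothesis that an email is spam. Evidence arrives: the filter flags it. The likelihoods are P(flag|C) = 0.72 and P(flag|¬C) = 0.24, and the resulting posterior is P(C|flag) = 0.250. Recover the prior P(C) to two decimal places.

Bayes' rule in odds form gives O(C|E) = O(C)·[P(E|C)/P(E|¬C)], hence O(C) = O(C|E)/LR.
Posterior odds = 0.250/(1−0.250) = 0.3333. LR = 0.72/0.24 = 3.0000.
Prior odds = 0.3333/3.0000 = 0.1111, so P(C) = 0.1111/(1+0.1111) ≈ 0.10.

P(C) = 0.10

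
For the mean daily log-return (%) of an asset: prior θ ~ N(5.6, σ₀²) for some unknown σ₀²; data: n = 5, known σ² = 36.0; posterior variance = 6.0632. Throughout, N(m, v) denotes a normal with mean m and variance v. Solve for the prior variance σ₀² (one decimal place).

σ₀² = 38.4

Posterior precision equals prior precision plus data precision: 1/σ_n² = 1/σ₀² + n/σ².
So 1/σ₀² = 1/6.0632 − 5/36.0 = 0.164929 − 0.138889 = 0.026040.
Hence σ₀² = 1/0.026040 ≈ 38.4.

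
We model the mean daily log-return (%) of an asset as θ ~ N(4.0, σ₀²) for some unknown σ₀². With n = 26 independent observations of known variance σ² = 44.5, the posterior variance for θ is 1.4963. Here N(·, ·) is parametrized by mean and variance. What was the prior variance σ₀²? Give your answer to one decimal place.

σ₀² = 11.9

For the Normal–Normal model with known σ², precisions add: τ_n = τ₀ + n/σ².
So 1/σ₀² = 1/1.4963 − 26/44.5 = 0.668315 − 0.584270 = 0.084045.
Hence σ₀² = 1/0.084045 ≈ 11.9.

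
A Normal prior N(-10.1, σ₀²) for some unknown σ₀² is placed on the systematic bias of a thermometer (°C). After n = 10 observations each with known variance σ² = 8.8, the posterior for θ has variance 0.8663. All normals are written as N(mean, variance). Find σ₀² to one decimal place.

σ₀² = 55.6

For the Normal–Normal model with known σ², precisions add: τ_n = τ₀ + n/σ².
So 1/σ₀² = 1/0.8663 − 10/8.8 = 1.154335 − 1.136364 = 0.017971.
Hence σ₀² = 1/0.017971 ≈ 55.6.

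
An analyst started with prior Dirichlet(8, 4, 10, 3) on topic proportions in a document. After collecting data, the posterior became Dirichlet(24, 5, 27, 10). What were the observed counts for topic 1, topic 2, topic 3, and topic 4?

counts (16, 1, 17, 7)

For a Dirichlet(α) prior with multinomial counts c, the posterior is Dirichlet(α + c) componentwise.
Counts are posterior − prior componentwise: 24−8=16, 5−4=1, 27−10=17, 10−3=7.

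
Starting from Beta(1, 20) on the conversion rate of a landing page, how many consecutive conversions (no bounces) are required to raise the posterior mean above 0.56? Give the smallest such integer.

After k conversions and 0 bounces the posterior is Beta(1+k, 20), with mean (1+k)/(1+20+k).
Set (1+k)/(21+k) > 0.56 and solve: k > (0.56·21 − 1)/(1 − 0.56) = 24.455.
The smallest integer exceeding 24.455 is 25.

k = 25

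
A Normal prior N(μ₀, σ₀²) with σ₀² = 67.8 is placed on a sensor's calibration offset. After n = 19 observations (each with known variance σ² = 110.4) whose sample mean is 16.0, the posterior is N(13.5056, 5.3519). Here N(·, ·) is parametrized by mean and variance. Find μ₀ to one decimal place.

μ₀ = -15.6

The posterior mean is a precision-weighted average: μ_n = (τ₀μ₀ + τ_data·x̄)/(τ₀+τ_data), with τ₀=1/σ₀² and τ_data=n/σ².
Here τ₀ = 1/67.8 = 0.014749 and τ_data = 19/110.4 = 0.172101, so τ_n = 0.186850.
Rearranging for μ₀: μ₀ = (μ_n·τ_n − τ_data·x̄)/τ₀ = (13.5056·0.186850 − 0.172101·16.0) / 0.014749 = -0.230095/0.014749 ≈ -15.6.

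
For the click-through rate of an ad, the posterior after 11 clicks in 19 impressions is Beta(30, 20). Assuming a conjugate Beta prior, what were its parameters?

Under Beta–binomial conjugacy the posterior parameters are (α+s, β+f).
Subtract the data counts: 30−11=19, 20−8=12.

Beta(19, 12)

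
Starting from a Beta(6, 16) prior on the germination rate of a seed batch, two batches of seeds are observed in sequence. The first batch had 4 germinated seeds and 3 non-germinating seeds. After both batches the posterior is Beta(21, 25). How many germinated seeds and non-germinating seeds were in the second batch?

11 germinated seeds and 6 non-germinating seeds

Sequential conjugate updates are equivalent to a single update on the pooled data, so total successes = posterior α − prior α and total failures = posterior β − prior β.
Total across both batches: 21−6=15 germinated seeds, 25−16=9 non-germinating seeds.
Subtract the first batch: 15−4=11 germinated seeds and 9−3=6 non-germinating seeds.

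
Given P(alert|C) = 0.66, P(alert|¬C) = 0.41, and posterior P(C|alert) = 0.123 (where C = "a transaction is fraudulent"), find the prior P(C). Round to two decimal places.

In odds form, posterior odds = prior odds × likelihood ratio, so prior odds = posterior odds ÷ LR.
Posterior odds = 0.123/(1−0.123) = 0.1403. LR = 0.66/0.41 = 1.6098.
Prior odds = 0.1403/1.6098 = 0.0872, so P(C) = 0.0872/(1+0.0872) ≈ 0.08.

P(C) = 0.08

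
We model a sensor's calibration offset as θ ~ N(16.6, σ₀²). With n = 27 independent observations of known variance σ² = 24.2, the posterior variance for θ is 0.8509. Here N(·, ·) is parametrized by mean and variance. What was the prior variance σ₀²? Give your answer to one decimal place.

For the Normal–Normal model with known σ², precisions add: τ_n = τ₀ + n/σ².
So 1/σ₀² = 1/0.8509 − 27/24.2 = 1.175226 − 1.115702 = 0.059524.
Hence σ₀² = 1/0.059524 ≈ 16.8.

σ₀² = 16.8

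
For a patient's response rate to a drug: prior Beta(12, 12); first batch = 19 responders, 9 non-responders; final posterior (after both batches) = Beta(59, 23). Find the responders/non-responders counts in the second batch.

Because Beta–binomial updating is additive in the counts, the combined data contributed (α_post−α_prior, β_post−β_prior) successes and failures.
Total across both batches: 59−12=47 responders, 23−12=11 non-responders.
Subtract the first batch: 47−19=28 responders and 11−9=2 non-responders.

28 responders and 2 non-responders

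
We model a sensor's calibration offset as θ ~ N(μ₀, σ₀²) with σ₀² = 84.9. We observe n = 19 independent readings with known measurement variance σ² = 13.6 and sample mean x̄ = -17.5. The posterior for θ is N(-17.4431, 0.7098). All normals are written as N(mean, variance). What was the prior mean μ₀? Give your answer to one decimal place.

With known observation variance, the Normal–Normal posterior has precision τ_n = τ₀ + n/σ² and mean μ_n = (τ₀μ₀ + (n/σ²)x̄)/τ_n.
Here τ₀ = 1/84.9 = 0.011779 and τ_data = 19/13.6 = 1.397059, so τ_n = 1.408838.
Rearranging for μ₀: μ₀ = (μ_n·τ_n − τ_data·x̄)/τ₀ = (-17.4431·1.408838 − 1.397059·-17.5) / 0.011779 = -0.125970/0.011779 ≈ -10.7.

μ₀ = -10.7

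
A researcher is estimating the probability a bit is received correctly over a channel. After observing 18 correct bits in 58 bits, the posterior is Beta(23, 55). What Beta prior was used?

A Beta(a, b) prior with s successes and f failures in binomial data gives a Beta(a+s, b+f) posterior.
Subtract the data counts: 23−18=5, 55−40=15.

Beta(5, 15)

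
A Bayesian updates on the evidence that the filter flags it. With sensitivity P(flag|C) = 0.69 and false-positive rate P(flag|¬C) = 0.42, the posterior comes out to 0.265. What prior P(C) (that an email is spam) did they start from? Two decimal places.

P(C) = 0.18

Bayes' rule in odds form gives O(C|E) = O(C)·[P(E|C)/P(E|¬C)], hence O(C) = O(C|E)/LR.
Posterior odds = 0.265/(1−0.265) = 0.3605. LR = 0.69/0.42 = 1.6429.
Prior odds = 0.3605/1.6429 = 0.2194, so P(C) = 0.2194/(1+0.2194) ≈ 0.18.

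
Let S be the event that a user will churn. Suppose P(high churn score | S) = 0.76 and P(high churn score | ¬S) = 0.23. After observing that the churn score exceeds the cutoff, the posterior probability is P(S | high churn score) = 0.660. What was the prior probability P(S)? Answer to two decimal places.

In odds form, posterior odds = prior odds × likelihood ratio, so prior odds = posterior odds ÷ LR.
Posterior odds = 0.660/(1−0.660) = 1.9412. LR = 0.76/0.23 = 3.3043.
Prior odds = 1.9412/3.3043 = 0.5875, so P(S) = 0.5875/(1+0.5875) ≈ 0.37.

P(S) = 0.37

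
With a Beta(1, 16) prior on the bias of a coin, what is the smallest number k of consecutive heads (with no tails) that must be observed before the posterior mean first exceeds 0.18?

k = 3

After k heads and 0 tails the posterior is Beta(1+k, 16), with mean (1+k)/(1+16+k).
Set (1+k)/(17+k) > 0.18 and solve: k > (0.18·17 − 1)/(1 − 0.18) = 2.512.
The smallest integer exceeding 2.512 is 3, and checking k=3: (4)/(20) = 0.2000 > 0.18.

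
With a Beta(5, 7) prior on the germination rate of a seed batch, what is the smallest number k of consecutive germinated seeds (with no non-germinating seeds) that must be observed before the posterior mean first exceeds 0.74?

k = 15

After k germinated seeds and 0 non-germinating seeds the posterior is Beta(5+k, 7), with mean (5+k)/(5+7+k).
Set (5+k)/(12+k) > 0.74 and solve: k > (0.74·12 − 5)/(1 − 0.74) = 14.923.
The smallest integer exceeding 14.923 is 15, and checking k=15: (20)/(27) = 0.7407 > 0.74.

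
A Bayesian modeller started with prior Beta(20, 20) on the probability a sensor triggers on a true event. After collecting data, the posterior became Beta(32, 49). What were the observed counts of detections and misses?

12 detections and 29 misses

A Beta(a, b) prior with s successes and f failures in binomial data gives a Beta(a+s, b+f) posterior.
So s = 32 − 20 = 12 and f = 49 − 20 = 29.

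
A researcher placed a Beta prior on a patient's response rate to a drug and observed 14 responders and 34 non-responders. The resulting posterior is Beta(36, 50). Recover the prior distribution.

Beta is conjugate to the binomial likelihood: posterior = Beta(α+s, β+f).
So α = 36 − 14 = 22 and β = 50 − 34 = 16.

Beta(22, 16)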